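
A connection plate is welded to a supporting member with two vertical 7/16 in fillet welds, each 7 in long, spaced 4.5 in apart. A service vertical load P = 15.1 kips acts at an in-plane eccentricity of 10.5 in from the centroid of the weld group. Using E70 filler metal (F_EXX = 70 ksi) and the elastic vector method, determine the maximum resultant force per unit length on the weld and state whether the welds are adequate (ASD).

Total weld length L_w = 14 in. Treat welds as unit-width lines.
Polar moment about centroid: J = 2[d³/12 + d(b/2)²] = 2[7³/12 + 7×2.25²] = 128 in³.
Direct shear f_v = P/L_w = 15.1 / 14 = 1.079 kip/in (vertical).
Torsion M = P·e = 15.1 × 10.5 = 158.55 kip·in.
Critical point at (x, y) = (2.25, 3.5) from centroid. f_tx = M·y/J = 4.334 kip/in; f_ty = M·x/J = 2.786 kip/in.
Resultant f_max = √[f_tx² + (f_v + f_ty)²] = √[4.334² + (1.079 + 2.786)²] = 5.807 kip/in.
Capacity per unit length: r_n/Ω = (1/2.0) × 0.6 × 70 × (0.707 × 0.4375) = 6.496 kip/in.
5.807 ≤ 6.496 → adequate.

f_max ≈ 5.81 kip/in; adequate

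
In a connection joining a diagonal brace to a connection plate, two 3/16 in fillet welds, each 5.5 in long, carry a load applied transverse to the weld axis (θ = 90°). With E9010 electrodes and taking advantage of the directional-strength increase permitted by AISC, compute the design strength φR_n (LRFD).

E90XX → F_EXX = 90 ksi.
t_e = 0.707 × 0.1875 = 0.1326 in; A_we = 0.1326 × 11 = 1.458 in².
Directional factor: 1.0 + 0.5 sin^1.5(90°) = 1.5.
F_nw = 0.6 × 90 × 1.5 = 81 ksi.
φR_n = 0.75 × 81 × 1.458 = 88.58 kips.

φR_n ≈ 88.6 kips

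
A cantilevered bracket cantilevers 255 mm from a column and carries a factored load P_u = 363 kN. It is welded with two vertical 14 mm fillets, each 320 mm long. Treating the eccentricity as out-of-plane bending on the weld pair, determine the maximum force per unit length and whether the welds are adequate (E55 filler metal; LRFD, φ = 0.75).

f_max ≈ 2770 N/mm; NOT adequate

E55XX → F_EXX = 550 MPa.
L_w = 2 × 320 = 640 mm; section modulus (unit throat) S = 2 × L²/6 = 34130 mm².
Direct shear f_v = P/L_w = 363×10³/640 = 567.2 N/mm.
Moment M = P × e = 363×10³ × 255 = 92565000 N·mm; bending f_b = M/S = 2712 N/mm.
f_max = √(f_v² + f_b²) = √(567.2² + 2712²) = 2771 N/mm.
φr_n = 0.75 × 0.6 × 550 × (0.707 × 14) = 2450 N/mm → NOT adequate.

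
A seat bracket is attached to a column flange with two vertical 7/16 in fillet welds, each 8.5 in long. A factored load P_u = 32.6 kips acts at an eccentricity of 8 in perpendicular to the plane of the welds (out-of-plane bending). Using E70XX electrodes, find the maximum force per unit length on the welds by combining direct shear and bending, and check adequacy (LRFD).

f_max ≈ 11 kip/in; NOT adequate

E70XX → F_EXX = 70 ksi.
L_w = 2 × 8.5 = 17 in; section modulus (unit throat) S = 2 × L²/6 = 24.08 in².
Direct shear f_v = P/L_w = 32.6/17 = 1.918 kip/in.
Moment M = P × e = 32.6 × 8 = 260.8 kip·in; bending f_b = M/S = 10.83 kip/in.
f_max = √(f_v² + f_b²) = √(1.918² + 10.83²) = 11 kip/in.
φr_n = 0.75 × 0.6 × 70 × (0.707 × 0.4375) = 9.743 kip/in → NOT adequate.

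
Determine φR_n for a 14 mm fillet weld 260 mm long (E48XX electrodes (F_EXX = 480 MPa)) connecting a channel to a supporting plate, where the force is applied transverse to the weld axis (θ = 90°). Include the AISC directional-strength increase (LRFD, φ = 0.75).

φR_n ≈ 834 kN

t_e = 0.707 × 14 = 9.898 mm; A_we = 9.898 × 260 = 2573 mm².
Directional factor: 1.0 + 0.5 sin^1.5(90°) = 1.5.
F_nw = 0.6 × 480 × 1.5 = 432 MPa.
φR_n = 0.75 × 432 × 2573 × 10⁻³ = 833.8 kN.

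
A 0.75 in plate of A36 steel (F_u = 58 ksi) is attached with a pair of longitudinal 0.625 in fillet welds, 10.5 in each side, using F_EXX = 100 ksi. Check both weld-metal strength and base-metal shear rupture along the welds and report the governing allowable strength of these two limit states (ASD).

R_n/Ω ≈ 274 kip (base-metal shear rupture governs)

t_e = 0.707 × 0.625 = 0.4419 in; L = 21 in.
Weld metal: R_n/Ω = (1/2.0) × 0.6 × 100 × 0.4419 × 21 = 278.4 kip.
Base metal (shear rupture): R_n/Ω = (1/2.0) × 0.6 × 58 × 0.75 × 21 = 274 kip.
Governing: base-metal shear rupture.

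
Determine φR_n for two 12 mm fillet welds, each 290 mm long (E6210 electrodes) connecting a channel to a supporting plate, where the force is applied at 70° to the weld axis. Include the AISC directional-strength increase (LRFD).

φR_n ≈ 2000 kN

E62XX → F_EXX = 620 MPa.
t_e = 0.707 × 12 = 8.484 mm; A_we = 8.484 × 580 = 4921 mm².
Directional factor: 1.0 + 0.5 sin^1.5(70°) = 1.455.
F_nw = 0.6 × 620 × 1.455 = 541.4 MPa.
φR_n = 0.75 × 541.4 × 4921 × 10⁻³ = 1998 kN.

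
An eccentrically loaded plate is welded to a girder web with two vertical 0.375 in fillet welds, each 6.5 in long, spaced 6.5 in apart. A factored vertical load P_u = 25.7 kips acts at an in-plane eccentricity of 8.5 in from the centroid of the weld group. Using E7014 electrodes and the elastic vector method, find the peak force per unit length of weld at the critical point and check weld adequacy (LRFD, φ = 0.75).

E70XX → F_EXX = 70 ksi.
Total weld length L_w = 13 in. Treat welds as unit-width lines.
Polar moment about centroid: J = 2[d³/12 + d(b/2)²] = 2[6.5³/12 + 6.5×3.25²] = 183.1 in³.
Direct shear f_v = P/L_w = 25.7 / 13 = 1.977 kip/in (vertical).
Torsion M = P·e = 25.7 × 8.5 = 218.45 kip·in.
Critical point at (x, y) = (3.25, 3.25) from centroid. f_tx = M·y/J = 3.878 kip/in; f_ty = M·x/J = 3.878 kip/in.
Resultant f_max = √[f_tx² + (f_v + f_ty)²] = √[3.878² + (1.977 + 3.878)²] = 7.022 kip/in.
Capacity per unit length: φr_n = 0.75 × 0.6 × 70 × (0.707 × 0.375) = 8.351 kip/in.
7.022 ≤ 8.351 → adequate.

f_max ≈ 7.02 kip/in; adequate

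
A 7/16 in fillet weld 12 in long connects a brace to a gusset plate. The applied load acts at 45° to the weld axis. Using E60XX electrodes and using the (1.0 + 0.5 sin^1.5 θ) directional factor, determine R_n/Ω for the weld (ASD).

E60XX → F_EXX = 60 ksi.
t_e = 0.707 × 0.4375 = 0.3093 in; A_we = 0.3093 × 12 = 3.712 in².
Directional factor: 1.0 + 0.5 sin^1.5(45°) = 1.297.
F_nw = 0.6 × 60 × 1.297 = 46.7 ksi.
R_n/Ω = (46.7 × 3.712) / 2.0 = 86.67 kip.

R_n/Ω ≈ 86.7 kip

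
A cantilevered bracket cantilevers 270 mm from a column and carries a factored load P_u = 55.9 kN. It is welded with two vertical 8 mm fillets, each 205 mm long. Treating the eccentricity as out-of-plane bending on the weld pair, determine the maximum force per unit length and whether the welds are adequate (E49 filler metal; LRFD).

E49XX → F_EXX = 490 MPa.
L_w = 2 × 205 = 410 mm; section modulus (unit throat) S = 2 × L²/6 = 14010 mm².
Direct shear f_v = P/L_w = 55.9×10³/410 = 136.3 N/mm.
Moment M = P × e = 55.9×10³ × 270 = 15093000 N·mm; bending f_b = M/S = 1077 N/mm.
f_max = √(f_v² + f_b²) = √(136.3² + 1077²) = 1086 N/mm.
φr_n = 0.75 × 0.6 × 490 × (0.707 × 8) = 1247 N/mm → adequate.

f_max ≈ 1090 N/mm; adequate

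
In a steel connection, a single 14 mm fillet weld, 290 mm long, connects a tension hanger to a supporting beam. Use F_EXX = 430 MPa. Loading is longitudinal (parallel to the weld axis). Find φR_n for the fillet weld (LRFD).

Effective throat t_e = 0.707 × 14 = 9.898 mm.
Total length L = 290 mm; A_we = 9.898 × 290 = 2870 mm².
F_nw = 0.6 F_EXX = 0.6 × 430 = 258 MPa.
φR_n = 0.75 × 258 × 2870 × 10⁻³ = 555.4 kN.

φR_n ≈ 555 kN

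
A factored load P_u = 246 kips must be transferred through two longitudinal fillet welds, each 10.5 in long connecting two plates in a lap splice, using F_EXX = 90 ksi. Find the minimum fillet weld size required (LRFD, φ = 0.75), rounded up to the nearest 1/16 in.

Total weld length L = 21 in.
Required throat t_e = P_u / (φ × 0.6 F_EXX × L) = 246 / (0.75 × 0.6 × 90 × 21) = 0.2892 in.
Required leg w = t_e / 0.707 = 0.4091 in → use 7/16 in.

w = 7/16 in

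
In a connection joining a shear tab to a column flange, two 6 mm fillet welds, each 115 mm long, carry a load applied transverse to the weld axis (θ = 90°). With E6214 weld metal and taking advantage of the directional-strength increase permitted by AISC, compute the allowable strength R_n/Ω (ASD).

R_n/Ω ≈ 272 kN

E62XX → F_EXX = 620 MPa.
t_e = 0.707 × 6 = 4.242 mm; A_we = 4.242 × 230 = 975.7 mm².
Directional factor: 1.0 + 0.5 sin^1.5(90°) = 1.5.
F_nw = 0.6 × 620 × 1.5 = 558 MPa.
R_n/Ω = (558 × 975.7) / 2.0 × 10⁻³ = 272.2 kN.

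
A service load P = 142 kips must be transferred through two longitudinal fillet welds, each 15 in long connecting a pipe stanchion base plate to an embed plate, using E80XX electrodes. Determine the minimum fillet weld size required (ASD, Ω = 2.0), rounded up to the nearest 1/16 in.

E80XX → F_EXX = 80 ksi.
Total weld length L = 30 in.
Required throat t_e = P × Ω / (0.6 F_EXX × L) = 142 × 2.0 / (0.6 × 80 × 30) = 0.1972 in.
Required leg w = t_e / 0.707 = 0.279 in → use 5/16 in.

w = 5/16 in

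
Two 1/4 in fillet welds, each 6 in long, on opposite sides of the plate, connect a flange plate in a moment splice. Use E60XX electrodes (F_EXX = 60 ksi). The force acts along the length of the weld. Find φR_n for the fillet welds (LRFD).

Effective throat t_e = 0.707 × 0.25 = 0.1767 in.
Total length L = 12 in; A_we = 0.1767 × 12 = 2.121 in².
F_nw = 0.6 F_EXX = 0.6 × 60 = 36 ksi.
φR_n = 0.75 × 36 × 2.121 = 57.27 kips.

φR_n ≈ 57.3 kips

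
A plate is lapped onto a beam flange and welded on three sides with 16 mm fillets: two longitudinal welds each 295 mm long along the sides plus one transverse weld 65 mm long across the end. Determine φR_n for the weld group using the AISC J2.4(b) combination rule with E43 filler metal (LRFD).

E43XX → F_EXX = 430 MPa.
t_e = 0.707 × 16 = 11.31 mm.
R_nwl = 0.6 × 430 × 11.31 × 590 × 10⁻³ = 1722 kN (longitudinal, 2 welds).
R_nwt = 0.6 × 430 × 11.31 × 65 × 10⁻³ = 189.7 kN (transverse, base value).
(i) R_nwl + R_nwt = 1912 kN; (ii) 0.85 R_nwl + 1.5 R_nwt = 1748 kN.
R_n = max = 1912 kN [governs: (i)]; φR_n = 1434 kN.

φR_n ≈ 1430 kN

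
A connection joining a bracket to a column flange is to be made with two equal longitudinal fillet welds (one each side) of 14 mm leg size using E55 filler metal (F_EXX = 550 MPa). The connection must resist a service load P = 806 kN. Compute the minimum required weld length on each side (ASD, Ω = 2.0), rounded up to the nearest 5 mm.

Throat t_e = 0.707 × 14 = 9.898 mm.
r_n/Ω = (0.6 × 550 × 9.898) / 2.0 = 1633 N/mm = 1.633 kN/mm.
L_req = P / (r_n/Ω) = 806 / 1.633 = 493.5 mm total.
Per side: 493.5 / 2 = 246.8 mm.
Round up → use L = 250 mm on each side.

L = 250 mm on each side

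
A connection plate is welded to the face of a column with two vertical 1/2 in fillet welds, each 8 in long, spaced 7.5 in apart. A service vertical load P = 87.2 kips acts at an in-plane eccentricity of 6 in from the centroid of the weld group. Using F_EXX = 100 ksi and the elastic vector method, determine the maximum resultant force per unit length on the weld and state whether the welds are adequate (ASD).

Total weld length L_w = 16 in. Treat welds as unit-width lines.
Polar moment about centroid: J = 2[d³/12 + d(b/2)²] = 2[8³/12 + 8×3.75²] = 310.3 in³.
Direct shear f_v = P/L_w = 87.2 / 16 = 5.45 kip/in (vertical).
Torsion M = P·e = 87.2 × 6 = 523.2 kip·in.
Critical point at (x, y) = (3.75, 4) from centroid. f_tx = M·y/J = 6.744 kip/in; f_ty = M·x/J = 6.322 kip/in.
Resultant f_max = √[f_tx² + (f_v + f_ty)²] = √[6.744² + (5.45 + 6.322)²] = 13.57 kip/in.
Capacity per unit length: r_n/Ω = (1/2.0) × 0.6 × 100 × (0.707 × 0.5) = 10.6 kip/in.
13.57 > 10.6 → NOT adequate.

f_max ≈ 13.6 kip/in; NOT adequate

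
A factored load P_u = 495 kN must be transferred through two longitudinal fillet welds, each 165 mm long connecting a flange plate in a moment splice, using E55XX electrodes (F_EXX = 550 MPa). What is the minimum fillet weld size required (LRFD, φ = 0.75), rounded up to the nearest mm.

w = 9 mm

Total weld length L = 330 mm.
Required throat t_e = P_u / (φ × 0.6 F_EXX × L) = 495 / (0.75 × 0.6 × 550 × 330 × 10⁻³) = 6.061 mm.
Required leg w = t_e / 0.707 = 8.572 mm → use 9 mm.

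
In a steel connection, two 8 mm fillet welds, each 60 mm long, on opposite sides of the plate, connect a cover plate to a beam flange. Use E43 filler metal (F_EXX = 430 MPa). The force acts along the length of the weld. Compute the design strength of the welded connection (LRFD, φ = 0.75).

φR_n ≈ 131 kN

Effective throat t_e = 0.707 × 8 = 5.656 mm.
Total length L = 120 mm; A_we = 5.656 × 120 = 678.7 mm².
F_nw = 0.6 F_EXX = 0.6 × 430 = 258 MPa.
φR_n = 0.75 × 258 × 678.7 × 10⁻³ = 131.3 kN.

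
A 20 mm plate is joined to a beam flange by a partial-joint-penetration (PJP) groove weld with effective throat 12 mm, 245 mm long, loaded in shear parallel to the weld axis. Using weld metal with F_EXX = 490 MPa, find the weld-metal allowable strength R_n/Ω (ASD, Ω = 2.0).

R_n/Ω ≈ 432 kN

Effective throat (given) t_e = 12 mm.
A_we = 12 × 245 = 2940 mm².
F_nw = 0.6 F_EXX = 294 MPa.
R_n/Ω = (294 × 2940) / 2.0 × 10⁻³ = 432.2 kN.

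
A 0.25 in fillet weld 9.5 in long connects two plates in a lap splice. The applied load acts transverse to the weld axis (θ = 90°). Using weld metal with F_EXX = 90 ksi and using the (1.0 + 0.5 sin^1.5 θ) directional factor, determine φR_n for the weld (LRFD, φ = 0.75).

φR_n ≈ 102 kips

t_e = 0.707 × 0.25 = 0.1767 in; A_we = 0.1767 × 9.5 = 1.679 in².
Directional factor: 1.0 + 0.5 sin^1.5(90°) = 1.5.
F_nw = 0.6 × 90 × 1.5 = 81 ksi.
φR_n = 0.75 × 81 × 1.679 = 102 kips.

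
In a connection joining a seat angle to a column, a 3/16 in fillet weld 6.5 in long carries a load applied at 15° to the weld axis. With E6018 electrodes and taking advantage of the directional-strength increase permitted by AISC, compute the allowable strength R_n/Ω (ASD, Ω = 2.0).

R_n/Ω ≈ 16.5 kip

E60XX → F_EXX = 60 ksi.
t_e = 0.707 × 0.1875 = 0.1326 in; A_we = 0.1326 × 6.5 = 0.8617 in².
Directional factor: 1.0 + 0.5 sin^1.5(15°) = 1.066.
F_nw = 0.6 × 60 × 1.066 = 38.37 ksi.
R_n/Ω = (38.37 × 0.8617) / 2.0 = 16.53 kip.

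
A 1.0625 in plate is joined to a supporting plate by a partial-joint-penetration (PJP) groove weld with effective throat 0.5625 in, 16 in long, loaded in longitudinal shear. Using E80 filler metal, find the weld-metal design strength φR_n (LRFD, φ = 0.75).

φR_n ≈ 324 kips

E80XX → F_EXX = 80 ksi.
Effective throat (given) t_e = 0.5625 in.
A_we = 0.5625 × 16 = 9 in².
F_nw = 0.6 F_EXX = 48 ksi.
φR_n = 0.75 × 48 × 9 = 324 kips.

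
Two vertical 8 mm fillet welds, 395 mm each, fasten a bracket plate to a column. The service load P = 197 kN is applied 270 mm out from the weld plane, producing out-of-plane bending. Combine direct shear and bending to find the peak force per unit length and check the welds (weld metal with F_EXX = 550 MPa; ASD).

L_w = 2 × 395 = 790 mm; section modulus (unit throat) S = 2 × L²/6 = 52010 mm².
Direct shear f_v = P/L_w = 197×10³/790 = 249.4 N/mm.
Moment M = P × e = 197×10³ × 270 = 53190000 N·mm; bending f_b = M/S = 1023 N/mm.
f_max = √(f_v² + f_b²) = √(249.4² + 1023²) = 1053 N/mm.
r_n/Ω = (1/2.0) × 0.6 × 550 × (0.707 × 8) = 933.2 N/mm → NOT adequate.

f_max ≈ 1050 N/mm; NOT adequate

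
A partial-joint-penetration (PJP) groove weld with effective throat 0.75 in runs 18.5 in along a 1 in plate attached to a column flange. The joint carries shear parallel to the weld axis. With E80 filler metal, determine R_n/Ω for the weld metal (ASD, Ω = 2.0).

R_n/Ω ≈ 333 kip

E80XX → F_EXX = 80 ksi.
Effective throat (given) t_e = 0.75 in.
A_we = 0.75 × 18.5 = 13.88 in².
F_nw = 0.6 F_EXX = 48 ksi.
R_n/Ω = (48 × 13.88) / 2.0 = 333 kip.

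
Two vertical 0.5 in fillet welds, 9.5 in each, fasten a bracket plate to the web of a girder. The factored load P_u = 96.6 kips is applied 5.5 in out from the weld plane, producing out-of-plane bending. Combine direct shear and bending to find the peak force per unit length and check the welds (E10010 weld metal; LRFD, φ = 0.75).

f_max ≈ 18.4 kip/in; NOT adequate

E100XX → F_EXX = 100 ksi.
L_w = 2 × 9.5 = 19 in; section modulus (unit throat) S = 2 × L²/6 = 30.08 in².
Direct shear f_v = P/L_w = 96.6/19 = 5.084 kip/in.
Moment M = P × e = 96.6 × 5.5 = 531.3 kip·in; bending f_b = M/S = 17.66 kip/in.
f_max = √(f_v² + f_b²) = √(5.084² + 17.66²) = 18.38 kip/in.
φr_n = 0.75 × 0.6 × 100 × (0.707 × 0.5) = 15.91 kip/in → NOT adequate.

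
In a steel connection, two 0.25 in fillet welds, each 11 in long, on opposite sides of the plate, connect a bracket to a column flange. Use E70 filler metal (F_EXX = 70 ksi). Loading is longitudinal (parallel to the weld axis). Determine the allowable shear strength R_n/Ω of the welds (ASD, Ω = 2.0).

R_n/Ω ≈ 81.7 kips

Effective throat t_e = 0.707 × 0.25 = 0.1767 in.
Total length L = 22 in; A_we = 0.1767 × 22 = 3.888 in².
F_nw = 0.6 F_EXX = 0.6 × 70 = 42 ksi.
R_n = 42 × 3.888 = 163.3 kips; R_n/Ω = 163.3/2.0 = 81.66 kips.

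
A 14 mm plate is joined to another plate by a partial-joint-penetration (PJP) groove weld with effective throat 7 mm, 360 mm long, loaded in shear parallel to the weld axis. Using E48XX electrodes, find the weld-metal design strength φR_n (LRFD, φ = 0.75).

φR_n ≈ 544 kN

E48XX → F_EXX = 480 MPa.
Effective throat (given) t_e = 7 mm.
A_we = 7 × 360 = 2520 mm².
F_nw = 0.6 F_EXX = 288 MPa.
φR_n = 0.75 × 288 × 2520 × 10⁻³ = 544.3 kN.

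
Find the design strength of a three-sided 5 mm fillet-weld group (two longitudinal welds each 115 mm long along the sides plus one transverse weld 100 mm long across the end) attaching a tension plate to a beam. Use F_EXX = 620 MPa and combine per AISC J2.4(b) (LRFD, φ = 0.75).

t_e = 0.707 × 5 = 3.535 mm.
R_nwl = 0.6 × 620 × 3.535 × 230 × 10⁻³ = 302.5 kN (longitudinal, 2 welds).
R_nwt = 0.6 × 620 × 3.535 × 100 × 10⁻³ = 131.5 kN (transverse, base value).
(i) R_nwl + R_nwt = 434 kN; (ii) 0.85 R_nwl + 1.5 R_nwt = 454.3 kN.
R_n = max = 454.3 kN [governs: (ii)]; φR_n = 340.8 kN.

φR_n ≈ 341 kN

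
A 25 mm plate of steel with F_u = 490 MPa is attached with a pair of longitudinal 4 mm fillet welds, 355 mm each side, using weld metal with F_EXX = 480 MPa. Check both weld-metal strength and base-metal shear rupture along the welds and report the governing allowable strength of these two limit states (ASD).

R_n/Ω ≈ 289 kN (weld metal governs)

t_e = 0.707 × 4 = 2.828 mm; L = 710 mm.
Weld metal: R_n/Ω = (1/2.0) × 0.6 × 480 × 2.828 × 710 × 10⁻³ = 289.1 kN.
Base metal (shear rupture): R_n/Ω = (1/2.0) × 0.6 × 490 × 25 × 710 × 10⁻³ = 2609 kN.
Governing: weld metal.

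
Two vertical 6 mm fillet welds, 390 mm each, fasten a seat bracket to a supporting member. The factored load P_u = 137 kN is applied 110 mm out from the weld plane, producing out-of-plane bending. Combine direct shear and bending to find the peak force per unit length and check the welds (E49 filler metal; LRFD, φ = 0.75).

f_max ≈ 345 N/mm; adequate

E49XX → F_EXX = 490 MPa.
L_w = 2 × 390 = 780 mm; section modulus (unit throat) S = 2 × L²/6 = 50700 mm².
Direct shear f_v = P/L_w = 137×10³/780 = 175.6 N/mm.
Moment M = P × e = 137×10³ × 110 = 15070000 N·mm; bending f_b = M/S = 297.2 N/mm.
f_max = √(f_v² + f_b²) = √(175.6² + 297.2²) = 345.3 N/mm.
φr_n = 0.75 × 0.6 × 490 × (0.707 × 6) = 935.4 N/mm → adequate.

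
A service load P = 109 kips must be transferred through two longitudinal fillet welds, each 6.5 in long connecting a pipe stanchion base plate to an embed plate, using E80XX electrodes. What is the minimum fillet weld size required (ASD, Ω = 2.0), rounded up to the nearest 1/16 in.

E80XX → F_EXX = 80 ksi.
Total weld length L = 13 in.
Required throat t_e = P × Ω / (0.6 F_EXX × L) = 109 × 2.0 / (0.6 × 80 × 13) = 0.3494 in.
Required leg w = t_e / 0.707 = 0.4941 in → use 1/2 in.

w = 1/2 in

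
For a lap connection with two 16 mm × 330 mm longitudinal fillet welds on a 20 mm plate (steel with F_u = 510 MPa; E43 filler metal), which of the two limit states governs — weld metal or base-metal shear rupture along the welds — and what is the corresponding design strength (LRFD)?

φR_n ≈ 1440 kN (weld metal governs)

E43XX → F_EXX = 430 MPa.
t_e = 0.707 × 16 = 11.31 mm; L = 660 mm.
Weld metal: φR_n = 0.75 × 0.6 × 430 × 11.31 × 660 × 10⁻³ = 1445 kN.
Base metal (shear rupture): φR_n = 0.75 × 0.6 × 510 × 20 × 660 × 10⁻³ = 3029 kN.
Governing: weld metal.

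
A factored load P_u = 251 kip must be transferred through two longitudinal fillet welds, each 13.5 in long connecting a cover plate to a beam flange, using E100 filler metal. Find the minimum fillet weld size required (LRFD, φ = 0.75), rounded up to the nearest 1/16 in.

E100XX → F_EXX = 100 ksi.
Total weld length L = 27 in.
Required throat t_e = P_u / (φ × 0.6 F_EXX × L) = 251 / (0.75 × 0.6 × 100 × 27) = 0.2066 in.
Required leg w = t_e / 0.707 = 0.2922 in → use 5/16 in.

w = 5/16 in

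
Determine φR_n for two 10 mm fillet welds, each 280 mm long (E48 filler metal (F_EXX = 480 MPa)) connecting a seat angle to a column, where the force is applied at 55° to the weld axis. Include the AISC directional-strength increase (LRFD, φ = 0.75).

t_e = 0.707 × 10 = 7.07 mm; A_we = 7.07 × 560 = 3959 mm².
Directional factor: 1.0 + 0.5 sin^1.5(55°) = 1.371.
F_nw = 0.6 × 480 × 1.371 = 394.8 MPa.
φR_n = 0.75 × 394.8 × 3959 × 10⁻³ = 1172 kN.

φR_n ≈ 1170 kN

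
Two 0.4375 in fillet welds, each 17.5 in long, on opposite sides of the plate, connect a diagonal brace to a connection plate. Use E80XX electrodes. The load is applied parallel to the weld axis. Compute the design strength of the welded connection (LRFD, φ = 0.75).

E80XX → F_EXX = 80 ksi.
Effective throat t_e = 0.707 × 0.4375 = 0.3093 in.
Total length L = 35 in; A_we = 0.3093 × 35 = 10.83 in².
F_nw = 0.6 F_EXX = 0.6 × 80 = 48 ksi.
φR_n = 0.75 × 48 × 10.83 = 389.7 kip.

φR_n ≈ 390 kip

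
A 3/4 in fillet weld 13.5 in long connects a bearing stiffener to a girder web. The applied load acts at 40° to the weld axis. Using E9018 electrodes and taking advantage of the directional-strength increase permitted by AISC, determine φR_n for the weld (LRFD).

φR_n ≈ 365 kips

E90XX → F_EXX = 90 ksi.
t_e = 0.707 × 0.75 = 0.5302 in; A_we = 0.5302 × 13.5 = 7.158 in².
Directional factor: 1.0 + 0.5 sin^1.5(40°) = 1.258.
F_nw = 0.6 × 90 × 1.258 = 67.91 ksi.
φR_n = 0.75 × 67.91 × 7.158 = 364.6 kips.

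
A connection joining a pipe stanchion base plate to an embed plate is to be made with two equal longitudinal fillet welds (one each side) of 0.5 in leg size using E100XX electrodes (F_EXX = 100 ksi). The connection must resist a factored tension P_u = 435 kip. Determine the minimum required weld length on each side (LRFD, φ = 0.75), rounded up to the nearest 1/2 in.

Throat t_e = 0.707 × 0.5 = 0.3535 in.
φr_n = 0.75 × 0.6 × 100 × 0.3535 = 15.91 kip/in.
L_req = P_u / φr_n = 435 / 15.91 = 27.35 in total.
Per side: 27.35 / 2 = 13.67 in.
Round up → use L = 14 in on each side.

L = 14 in on each side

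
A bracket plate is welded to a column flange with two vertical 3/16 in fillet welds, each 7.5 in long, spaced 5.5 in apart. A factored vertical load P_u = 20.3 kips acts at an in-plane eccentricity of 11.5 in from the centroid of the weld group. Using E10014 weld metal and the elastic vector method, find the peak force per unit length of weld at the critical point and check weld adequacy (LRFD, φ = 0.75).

f_max ≈ 6.8 kip/in; NOT adequate

E100XX → F_EXX = 100 ksi.
Total weld length L_w = 15 in. Treat welds as unit-width lines.
Polar moment about centroid: J = 2[d³/12 + d(b/2)²] = 2[7.5³/12 + 7.5×2.75²] = 183.8 in³.
Direct shear f_v = P/L_w = 20.3 / 15 = 1.353 kip/in (vertical).
Torsion M = P·e = 20.3 × 11.5 = 233.45 kip·in.
Critical point at (x, y) = (2.75, 3.75) from centroid. f_tx = M·y/J = 4.764 kip/in; f_ty = M·x/J = 3.494 kip/in.
Resultant f_max = √[f_tx² + (f_v + f_ty)²] = √[4.764² + (1.353 + 3.494)²] = 6.797 kip/in.
Capacity per unit length: φr_n = 0.75 × 0.6 × 100 × (0.707 × 0.1875) = 5.965 kip/in.
6.797 > 5.965 → NOT adequate.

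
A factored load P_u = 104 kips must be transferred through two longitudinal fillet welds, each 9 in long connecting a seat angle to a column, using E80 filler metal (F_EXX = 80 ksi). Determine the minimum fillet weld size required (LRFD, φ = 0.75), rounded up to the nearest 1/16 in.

Total weld length L = 18 in.
Required throat t_e = P_u / (φ × 0.6 F_EXX × L) = 104 / (0.75 × 0.6 × 80 × 18) = 0.1605 in.
Required leg w = t_e / 0.707 = 0.227 in → use 1/4 in.

w = 1/4 in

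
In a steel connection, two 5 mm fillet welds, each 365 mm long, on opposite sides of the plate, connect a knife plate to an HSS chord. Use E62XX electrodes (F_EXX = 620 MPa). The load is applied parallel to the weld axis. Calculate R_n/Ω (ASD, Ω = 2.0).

R_n/Ω ≈ 480 kN

Effective throat t_e = 0.707 × 5 = 3.535 mm.
Total length L = 730 mm; A_we = 3.535 × 730 = 2581 mm².
F_nw = 0.6 F_EXX = 0.6 × 620 = 372 MPa.
R_n = 372 × 2581 × 10⁻³ = 960 kN; R_n/Ω = 960/2.0 = 480 kN.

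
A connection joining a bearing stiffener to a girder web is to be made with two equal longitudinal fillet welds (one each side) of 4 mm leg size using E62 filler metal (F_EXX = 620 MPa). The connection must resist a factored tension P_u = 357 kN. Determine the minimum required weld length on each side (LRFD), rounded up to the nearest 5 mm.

Throat t_e = 0.707 × 4 = 2.828 mm.
φr_n = 0.75 × 0.6 × 620 × 2.828 × 10⁻³ = 0.789 kN/mm.
L_req = P_u / φr_n = 357 / 0.789 = 452.5 mm total.
Per side: 452.5 / 2 = 226.2 mm.
Round up → use L = 230 mm on each side.

L = 230 mm on each side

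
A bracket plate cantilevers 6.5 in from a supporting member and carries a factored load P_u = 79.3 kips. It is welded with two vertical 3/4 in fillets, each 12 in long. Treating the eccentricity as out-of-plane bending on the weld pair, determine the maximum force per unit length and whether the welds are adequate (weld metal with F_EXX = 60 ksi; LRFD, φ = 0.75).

f_max ≈ 11.2 kip/in; adequate

L_w = 2 × 12 = 24 in; section modulus (unit throat) S = 2 × L²/6 = 48 in².
Direct shear f_v = P/L_w = 79.3/24 = 3.304 kip/in.
Moment M = P × e = 79.3 × 6.5 = 515.45 kip·in; bending f_b = M/S = 10.74 kip/in.
f_max = √(f_v² + f_b²) = √(3.304² + 10.74²) = 11.24 kip/in.
φr_n = 0.75 × 0.6 × 60 × (0.707 × 0.75) = 14.32 kip/in → adequate.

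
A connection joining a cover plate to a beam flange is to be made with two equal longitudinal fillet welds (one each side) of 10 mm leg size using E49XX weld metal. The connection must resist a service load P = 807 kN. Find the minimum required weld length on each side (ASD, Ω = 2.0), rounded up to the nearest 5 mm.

E49XX → F_EXX = 490 MPa.
Throat t_e = 0.707 × 10 = 7.07 mm.
r_n/Ω = (0.6 × 490 × 7.07) / 2.0 = 1039 N/mm = 1.039 kN/mm.
L_req = P / (r_n/Ω) = 807 / 1.039 = 776.5 mm total.
Per side: 776.5 / 2 = 388.2 mm.
Round up → use L = 390 mm on each side.

L = 390 mm on each side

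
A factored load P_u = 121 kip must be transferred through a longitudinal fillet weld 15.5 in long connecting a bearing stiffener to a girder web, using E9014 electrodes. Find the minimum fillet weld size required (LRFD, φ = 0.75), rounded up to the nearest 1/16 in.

E90XX → F_EXX = 90 ksi.
Total weld length L = 15.5 in.
Required throat t_e = P_u / (φ × 0.6 F_EXX × L) = 121 / (0.75 × 0.6 × 90 × 15.5) = 0.1928 in.
Required leg w = t_e / 0.707 = 0.2726 in → use 5/16 in.

w = 5/16 in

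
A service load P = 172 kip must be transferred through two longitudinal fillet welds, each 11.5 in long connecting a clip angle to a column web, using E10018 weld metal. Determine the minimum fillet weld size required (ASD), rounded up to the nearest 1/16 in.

w = 3/8 in

E100XX → F_EXX = 100 ksi.
Total weld length L = 23 in.
Required throat t_e = P × Ω / (0.6 F_EXX × L) = 172 × 2.0 / (0.6 × 100 × 23) = 0.2493 in.
Required leg w = t_e / 0.707 = 0.3526 in → use 3/8 in.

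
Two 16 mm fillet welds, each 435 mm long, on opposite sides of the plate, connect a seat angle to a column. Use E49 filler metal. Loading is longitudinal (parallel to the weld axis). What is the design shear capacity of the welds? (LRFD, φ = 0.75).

E49XX → F_EXX = 490 MPa.
Effective throat t_e = 0.707 × 16 = 11.31 mm.
Total length L = 870 mm; A_we = 11.31 × 870 = 9841 mm².
F_nw = 0.6 F_EXX = 0.6 × 490 = 294 MPa.
φR_n = 0.75 × 294 × 9841 × 10⁻³ = 2170 kN.

φR_n ≈ 2170 kN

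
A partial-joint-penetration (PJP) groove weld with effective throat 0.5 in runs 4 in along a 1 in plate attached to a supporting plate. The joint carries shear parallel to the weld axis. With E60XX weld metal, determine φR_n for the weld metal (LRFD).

E60XX → F_EXX = 60 ksi.
Effective throat (given) t_e = 0.5 in.
A_we = 0.5 × 4 = 2 in².
F_nw = 0.6 F_EXX = 36 ksi.
φR_n = 0.75 × 36 × 2 = 54 kips.

φR_n ≈ 54 kips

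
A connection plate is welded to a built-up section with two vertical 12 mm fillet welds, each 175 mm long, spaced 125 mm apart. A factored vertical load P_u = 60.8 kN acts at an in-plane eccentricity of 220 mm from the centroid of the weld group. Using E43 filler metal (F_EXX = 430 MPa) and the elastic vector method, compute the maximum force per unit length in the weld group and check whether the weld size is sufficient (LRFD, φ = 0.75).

Total weld length L_w = 350 mm. Treat welds as unit-width lines.
Polar moment about centroid: J = 2[d³/12 + d(b/2)²] = 2[175³/12 + 175×62.5²] = 2260000 mm³.
Direct shear f_v = P/L_w = 60.8×10³ / 350 = 173.7 N/mm (vertical).
Torsion M = P·e = 60.8×10³ × 220 = 13376000 N·mm.
Critical point at (x, y) = (62.5, 87.5) from centroid. f_tx = M·y/J = 517.8 N/mm; f_ty = M·x/J = 369.8 N/mm.
Resultant f_max = √[f_tx² + (f_v + f_ty)²] = √[517.8² + (173.7 + 369.8)²] = 750.7 N/mm.
Capacity per unit length: φr_n = 0.75 × 0.6 × 430 × (0.707 × 12) = 1642 N/mm.
750.7 ≤ 1642 → adequate.

f_max ≈ 751 N/mm; adequate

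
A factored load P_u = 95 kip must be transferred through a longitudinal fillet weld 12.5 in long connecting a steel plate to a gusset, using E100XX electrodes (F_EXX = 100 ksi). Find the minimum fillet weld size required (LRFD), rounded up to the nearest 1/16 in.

w = 1/4 in

Total weld length L = 12.5 in.
Required throat t_e = P_u / (φ × 0.6 F_EXX × L) = 95 / (0.75 × 0.6 × 100 × 12.5) = 0.1689 in.
Required leg w = t_e / 0.707 = 0.2389 in → use 1/4 in.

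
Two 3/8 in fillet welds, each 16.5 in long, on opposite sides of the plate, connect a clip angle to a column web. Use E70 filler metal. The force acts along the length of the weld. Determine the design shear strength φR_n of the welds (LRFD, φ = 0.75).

E70XX → F_EXX = 70 ksi.
Effective throat t_e = 0.707 × 0.375 = 0.2651 in.
Total length L = 33 in; A_we = 0.2651 × 33 = 8.749 in².
F_nw = 0.6 F_EXX = 0.6 × 70 = 42 ksi.
φR_n = 0.75 × 42 × 8.749 = 275.6 kips.

φR_n ≈ 276 kips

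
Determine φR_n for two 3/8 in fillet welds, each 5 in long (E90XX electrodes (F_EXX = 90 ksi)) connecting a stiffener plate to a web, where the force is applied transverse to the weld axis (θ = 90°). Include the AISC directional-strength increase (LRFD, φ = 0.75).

φR_n ≈ 161 kips

t_e = 0.707 × 0.375 = 0.2651 in; A_we = 0.2651 × 10 = 2.651 in².
Directional factor: 1.0 + 0.5 sin^1.5(90°) = 1.5.
F_nw = 0.6 × 90 × 1.5 = 81 ksi.
φR_n = 0.75 × 81 × 2.651 = 161.1 kips.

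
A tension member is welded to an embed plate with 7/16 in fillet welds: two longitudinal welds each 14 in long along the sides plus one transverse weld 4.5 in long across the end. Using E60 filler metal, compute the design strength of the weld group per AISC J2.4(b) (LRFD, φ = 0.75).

E60XX → F_EXX = 60 ksi.
t_e = 0.707 × 0.4375 = 0.3093 in.
R_nwl = 0.6 × 60 × 0.3093 × 28 = 311.8 kip (longitudinal, 2 welds).
R_nwt = 0.6 × 60 × 0.3093 × 4.5 = 50.11 kip (transverse, base value).
(i) R_nwl + R_nwt = 361.9 kip; (ii) 0.85 R_nwl + 1.5 R_nwt = 340.2 kip.
R_n = max = 361.9 kip [governs: (i)]; φR_n = 271.4 kip.

φR_n ≈ 271 kip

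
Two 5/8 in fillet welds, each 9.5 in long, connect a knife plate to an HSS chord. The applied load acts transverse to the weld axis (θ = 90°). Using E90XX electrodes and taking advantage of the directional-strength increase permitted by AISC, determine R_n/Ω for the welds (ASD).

E90XX → F_EXX = 90 ksi.
t_e = 0.707 × 0.625 = 0.4419 in; A_we = 0.4419 × 19 = 8.396 in².
Directional factor: 1.0 + 0.5 sin^1.5(90°) = 1.5.
F_nw = 0.6 × 90 × 1.5 = 81 ksi.
R_n/Ω = (81 × 8.396) / 2.0 = 340 kip.

R_n/Ω ≈ 340 kip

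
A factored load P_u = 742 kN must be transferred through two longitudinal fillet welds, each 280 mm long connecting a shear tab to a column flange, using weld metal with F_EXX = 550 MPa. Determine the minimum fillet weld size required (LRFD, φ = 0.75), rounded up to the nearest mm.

Total weld length L = 560 mm.
Required throat t_e = P_u / (φ × 0.6 F_EXX × L) = 742 / (0.75 × 0.6 × 550 × 560 × 10⁻³) = 5.354 mm.
Required leg w = t_e / 0.707 = 7.572 mm → use 8 mm.

w = 8 mm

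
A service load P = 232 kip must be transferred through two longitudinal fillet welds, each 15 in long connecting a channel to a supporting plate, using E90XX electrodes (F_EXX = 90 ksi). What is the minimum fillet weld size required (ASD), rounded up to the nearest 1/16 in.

w = 7/16 in

Total weld length L = 30 in.
Required throat t_e = P × Ω / (0.6 F_EXX × L) = 232 × 2.0 / (0.6 × 90 × 30) = 0.2864 in.
Required leg w = t_e / 0.707 = 0.4051 in → use 7/16 in.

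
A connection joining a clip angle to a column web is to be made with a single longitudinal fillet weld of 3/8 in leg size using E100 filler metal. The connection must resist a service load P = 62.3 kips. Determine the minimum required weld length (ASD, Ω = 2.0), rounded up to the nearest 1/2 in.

L = 8 in

E100XX → F_EXX = 100 ksi.
Throat t_e = 0.707 × 0.375 = 0.2651 in.
r_n/Ω = (0.6 × 100 × 0.2651) / 2.0 = 7.954 kip/in.
L_req = P / (r_n/Ω) = 62.3 / 7.954 = 7.833 in total.
Round up → use L = 8 in.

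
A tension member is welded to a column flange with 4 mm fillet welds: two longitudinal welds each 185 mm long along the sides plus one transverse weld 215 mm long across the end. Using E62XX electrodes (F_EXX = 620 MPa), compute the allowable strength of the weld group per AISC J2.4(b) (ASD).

t_e = 0.707 × 4 = 2.828 mm.
R_nwl = 0.6 × 620 × 2.828 × 370 × 10⁻³ = 389.2 kN (longitudinal, 2 welds).
R_nwt = 0.6 × 620 × 2.828 × 215 × 10⁻³ = 226.2 kN (transverse, base value).
(i) R_nwl + R_nwt = 615.4 kN; (ii) 0.85 R_nwl + 1.5 R_nwt = 670.1 kN.
R_n = max = 670.1 kN [governs: (ii)]; R_n/Ω = 335.1 kN.

R_n/Ω ≈ 335 kN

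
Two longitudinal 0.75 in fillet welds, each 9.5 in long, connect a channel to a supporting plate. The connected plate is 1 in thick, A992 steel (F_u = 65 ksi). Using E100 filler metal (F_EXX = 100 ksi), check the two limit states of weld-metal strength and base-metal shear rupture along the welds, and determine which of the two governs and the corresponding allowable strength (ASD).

t_e = 0.707 × 0.75 = 0.5302 in; L = 19 in.
Weld metal: R_n/Ω = (1/2.0) × 0.6 × 100 × 0.5302 × 19 = 302.2 kips.
Base metal (shear rupture): R_n/Ω = (1/2.0) × 0.6 × 65 × 1 × 19 = 370.5 kips.
Governing: weld metal.

R_n/Ω ≈ 302 kips (weld metal governs)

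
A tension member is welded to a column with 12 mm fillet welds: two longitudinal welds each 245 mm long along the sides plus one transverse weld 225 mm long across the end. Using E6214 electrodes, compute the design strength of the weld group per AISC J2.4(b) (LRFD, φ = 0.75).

φR_n ≈ 1780 kN

E62XX → F_EXX = 620 MPa.
t_e = 0.707 × 12 = 8.484 mm.
R_nwl = 0.6 × 620 × 8.484 × 490 × 10⁻³ = 1546 kN (longitudinal, 2 welds).
R_nwt = 0.6 × 620 × 8.484 × 225 × 10⁻³ = 710.1 kN (transverse, base value).
(i) R_nwl + R_nwt = 2257 kN; (ii) 0.85 R_nwl + 1.5 R_nwt = 2380 kN.
R_n = max = 2380 kN [governs: (ii)]; φR_n = 1785 kN.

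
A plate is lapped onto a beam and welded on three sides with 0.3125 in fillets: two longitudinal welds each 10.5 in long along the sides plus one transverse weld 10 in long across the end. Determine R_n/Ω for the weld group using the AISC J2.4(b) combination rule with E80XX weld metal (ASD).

R_n/Ω ≈ 174 kip

E80XX → F_EXX = 80 ksi.
t_e = 0.707 × 0.3125 = 0.2209 in.
R_nwl = 0.6 × 80 × 0.2209 × 21 = 222.7 kip (longitudinal, 2 welds).
R_nwt = 0.6 × 80 × 0.2209 × 10 = 106 kip (transverse, base value).
(i) R_nwl + R_nwt = 328.8 kip; (ii) 0.85 R_nwl + 1.5 R_nwt = 348.4 kip.
R_n = max = 348.4 kip [governs: (ii)]; R_n/Ω = 174.2 kip.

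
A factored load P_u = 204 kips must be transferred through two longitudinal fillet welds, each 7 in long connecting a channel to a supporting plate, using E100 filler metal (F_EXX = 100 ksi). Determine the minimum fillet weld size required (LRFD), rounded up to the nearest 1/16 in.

w = 1/2 in

Total weld length L = 14 in.
Required throat t_e = P_u / (φ × 0.6 F_EXX × L) = 204 / (0.75 × 0.6 × 100 × 14) = 0.3238 in.
Required leg w = t_e / 0.707 = 0.458 in → use 1/2 in.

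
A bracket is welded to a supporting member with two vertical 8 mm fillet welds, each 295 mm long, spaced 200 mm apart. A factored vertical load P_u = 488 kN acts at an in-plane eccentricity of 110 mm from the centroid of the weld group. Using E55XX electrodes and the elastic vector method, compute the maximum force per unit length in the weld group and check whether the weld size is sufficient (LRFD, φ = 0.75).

f_max ≈ 1560 N/mm; NOT adequate

E55XX → F_EXX = 550 MPa.
Total weld length L_w = 590 mm. Treat welds as unit-width lines.
Polar moment about centroid: J = 2[d³/12 + d(b/2)²] = 2[295³/12 + 295×100²] = 10180000 mm³.
Direct shear f_v = P/L_w = 488×10³ / 590 = 827.1 N/mm (vertical).
Torsion M = P·e = 488×10³ × 110 = 53680000 N·mm.
Critical point at (x, y) = (100, 147.5) from centroid. f_tx = M·y/J = 777.9 N/mm; f_ty = M·x/J = 527.4 N/mm.
Resultant f_max = √[f_tx² + (f_v + f_ty)²] = √[777.9² + (827.1 + 527.4)²] = 1562 N/mm.
Capacity per unit length: φr_n = 0.75 × 0.6 × 550 × (0.707 × 8) = 1400 N/mm.
1562 > 1400 → NOT adequate.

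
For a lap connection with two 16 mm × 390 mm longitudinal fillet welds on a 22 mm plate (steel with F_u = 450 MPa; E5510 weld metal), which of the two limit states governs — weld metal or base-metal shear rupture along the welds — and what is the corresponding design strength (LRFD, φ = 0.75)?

E55XX → F_EXX = 550 MPa.
t_e = 0.707 × 16 = 11.31 mm; L = 780 mm.
Weld metal: φR_n = 0.75 × 0.6 × 550 × 11.31 × 780 × 10⁻³ = 2184 kN.
Base metal (shear rupture): φR_n = 0.75 × 0.6 × 450 × 22 × 780 × 10⁻³ = 3475 kN.
Governing: weld metal.

φR_n ≈ 2180 kN (weld metal governs)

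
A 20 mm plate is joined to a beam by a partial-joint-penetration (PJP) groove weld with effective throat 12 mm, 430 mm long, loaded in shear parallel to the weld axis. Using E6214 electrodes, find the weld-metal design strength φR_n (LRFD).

φR_n ≈ 1440 kN

E62XX → F_EXX = 620 MPa.
Effective throat (given) t_e = 12 mm.
A_we = 12 × 430 = 5160 mm².
F_nw = 0.6 F_EXX = 372 MPa.
φR_n = 0.75 × 372 × 5160 × 10⁻³ = 1440 kN.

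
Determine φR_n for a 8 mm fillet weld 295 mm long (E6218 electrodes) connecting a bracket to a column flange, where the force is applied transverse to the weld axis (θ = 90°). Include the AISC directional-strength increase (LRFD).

E62XX → F_EXX = 620 MPa.
t_e = 0.707 × 8 = 5.656 mm; A_we = 5.656 × 295 = 1669 mm².
Directional factor: 1.0 + 0.5 sin^1.5(90°) = 1.5.
F_nw = 0.6 × 620 × 1.5 = 558 MPa.
φR_n = 0.75 × 558 × 1669 × 10⁻³ = 698.3 kN.

φR_n ≈ 698 kN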